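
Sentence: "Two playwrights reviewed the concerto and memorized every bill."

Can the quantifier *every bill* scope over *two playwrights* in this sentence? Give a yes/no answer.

Structurally, *every bill* is inside one conjunct of the coordinate structure (*memorized every bill*).
QR out of a conjunct would have to apply non-ATB, which the CSC forbids.
*every bill* > *two playwrights* would require crossing that boundary, which is illicit.

No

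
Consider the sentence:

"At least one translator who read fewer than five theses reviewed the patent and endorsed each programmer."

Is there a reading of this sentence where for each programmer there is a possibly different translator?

No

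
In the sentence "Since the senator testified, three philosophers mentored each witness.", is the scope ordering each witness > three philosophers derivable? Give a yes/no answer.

The adjunct clause does not contain *each witness*, which is the matrix object.
No island intervenes, so both surface and inverse scope are derivable.

Yes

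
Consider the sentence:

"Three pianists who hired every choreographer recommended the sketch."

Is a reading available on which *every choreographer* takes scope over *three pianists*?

The target quantifier *every choreographer* is part of the relative clause *who hired every choreographer*.
QR out of a relative clause is ruled out by the relative-clause island constraint.
*every choreographer* is confined to the island and cannot take scope over *three pianists*.

No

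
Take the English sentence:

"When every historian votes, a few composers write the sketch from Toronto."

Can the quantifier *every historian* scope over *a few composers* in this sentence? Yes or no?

No

The DP *every historian* is contained in the adjunct clause *when every historian votes*.
Scope out of an adjunct clause is unavailable: QR respects the adjunct-island constraint.
*every historian* is confined to the island and cannot take scope over *a few composers*.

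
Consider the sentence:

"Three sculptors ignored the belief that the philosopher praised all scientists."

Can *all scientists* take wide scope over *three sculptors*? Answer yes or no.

*all scientists* occurs within the complex NP *the belief that the philosopher praised all scientists*.
Since the clause is the complement of a nominal head, the CNPC blocks scope extraction.
Hence only narrow scope for *all scientists* (under *three sculptors*) survives.

No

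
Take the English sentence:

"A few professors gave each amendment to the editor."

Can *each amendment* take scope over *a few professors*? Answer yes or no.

Both DPs are arguments of the same predicate; there is no clause or island boundary between them.
No island intervenes, so both surface and inverse scope are derivable.

Yes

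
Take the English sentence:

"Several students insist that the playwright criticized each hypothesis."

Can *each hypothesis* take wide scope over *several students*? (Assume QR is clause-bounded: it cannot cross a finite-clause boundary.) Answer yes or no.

No

The target quantifier *each hypothesis* is part of the finite complement clause *that the playwright criticized each hypothesis*.
Given the clause-boundedness assumption, QR cannot cross the finite CP into the matrix.
So *each hypothesis* cannot raise to a position above *several students*.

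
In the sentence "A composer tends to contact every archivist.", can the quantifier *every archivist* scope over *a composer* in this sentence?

*every archivist* is the object of the infinitival complement of a raising predicate; raising infinitives are transparent for QR, so the two DPs are in effect clausemates.
QR within a single clause is free, so the lower quantifier may take scope over the higher one.

Yes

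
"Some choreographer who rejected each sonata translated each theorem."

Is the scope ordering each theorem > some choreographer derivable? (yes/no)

Yes

*each theorem* is a matrix argument; only *some choreographer* is modified by the relative clause *who rejected each sonata*, so the RC island is irrelevant to the target quantifier.
Since no island is crossed, the inverse ordering is licensed alongside surface scope.
So *each theorem* > *some choreographer* is among the available readings.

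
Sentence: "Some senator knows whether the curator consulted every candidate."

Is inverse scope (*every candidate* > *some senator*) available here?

The target quantifier *every candidate* is part of the embedded question *whether the curator consulted every candidate*.
An indirect question is a wh-island; the filled [Spec,CP] blocks QR across the CP edge.
So *every candidate* cannot raise high enough to outscope *some senator*; only the surface ordering *some senator* > *every candidate* is available.

No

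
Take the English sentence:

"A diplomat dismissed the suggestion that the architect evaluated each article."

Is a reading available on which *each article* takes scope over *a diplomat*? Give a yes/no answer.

The DP *each article* is contained in the complex NP *the suggestion that the architect evaluated each article*.
A that-clause complement to a noun is an island; QR cannot cross the NP boundary.
*each article* > *a diplomat* would require crossing that boundary, which is illicit.

No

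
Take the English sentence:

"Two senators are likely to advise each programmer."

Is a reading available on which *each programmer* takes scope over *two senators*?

Yes

The matrix predicate is a raising verb, whose infinitival complement is not a scope island — *each programmer* can QR into the matrix clause.
Ordinary QR to a clause-peripheral position gives the wide-scope LF for the lower DP.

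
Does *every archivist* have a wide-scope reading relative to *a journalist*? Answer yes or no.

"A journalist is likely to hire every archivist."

The matrix predicate is a raising verb, whose infinitival complement is not a scope island — *every archivist* can QR into the matrix clause.
With no island boundary between them, the object can take inverse scope over the subject via ordinary QR within the clause.

Yes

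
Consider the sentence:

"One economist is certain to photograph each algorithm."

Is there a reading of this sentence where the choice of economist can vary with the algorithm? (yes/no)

Yes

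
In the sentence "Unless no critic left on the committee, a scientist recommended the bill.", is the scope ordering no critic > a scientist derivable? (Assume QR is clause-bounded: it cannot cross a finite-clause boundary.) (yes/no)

Structurally, *no critic* is inside the adjunct clause *unless no critic left on the committee*.
Scope out of an adjunct clause is unavailable: QR respects the adjunct-island constraint.
So *no critic* cannot raise to a position above *a scientist*.

No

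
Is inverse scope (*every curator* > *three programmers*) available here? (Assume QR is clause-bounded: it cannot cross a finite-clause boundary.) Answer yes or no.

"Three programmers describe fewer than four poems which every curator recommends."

No

The DP *every curator* is contained in the relative clause *which every curator recommends* modifying *fewer than four poems*.
Relative clauses are scope islands: a quantifier cannot QR out of a relative clause to take scope in the matrix clause.
So *every curator* cannot raise high enough to outscope *three programmers*; only the surface ordering *three programmers* > *every curator* is available.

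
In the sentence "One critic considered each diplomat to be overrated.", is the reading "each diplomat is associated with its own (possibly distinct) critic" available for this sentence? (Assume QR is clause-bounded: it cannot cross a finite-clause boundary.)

Yes

The paraphrase describes the scope ordering *each diplomat* > *one critic*.
*each diplomat* is the subject of an ECM infinitive — the infinitival complement of an ECM verb is not a scope island, so *each diplomat* can raise into the matrix clause.
No island intervenes, so both surface and inverse scope are derivable.
So *each diplomat* > *one critic* is among the available readings.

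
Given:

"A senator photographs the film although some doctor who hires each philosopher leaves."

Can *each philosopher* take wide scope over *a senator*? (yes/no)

No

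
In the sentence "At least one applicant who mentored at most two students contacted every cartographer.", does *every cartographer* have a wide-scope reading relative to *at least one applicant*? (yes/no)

The RC *who mentored at most two students* is an island, but *every cartographer* is not inside it — it is the matrix object, a clausemate of *at least one applicant*.
No island intervenes, so both surface and inverse scope are derivable.

Yes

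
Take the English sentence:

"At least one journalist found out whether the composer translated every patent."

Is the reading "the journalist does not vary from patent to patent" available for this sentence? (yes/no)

This is the *at least one journalist* > *every patent* reading.
Nothing needs to raise for *at least one journalist* > *every patent*, so no island constraint is at stake.

Yes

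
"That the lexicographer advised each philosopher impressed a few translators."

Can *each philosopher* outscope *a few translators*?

The DP *each philosopher* is contained in the sentential subject *that the lexicographer advised each philosopher*.
The Sentential Subject Constraint rules out raising the quantifier out of the that-clause subject.
So *each philosopher* cannot raise to a position above *a few translators*.

No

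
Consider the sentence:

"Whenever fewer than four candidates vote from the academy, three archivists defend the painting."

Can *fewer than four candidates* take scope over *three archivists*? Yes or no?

No

*fewer than four candidates* is embedded in the adjunct clause *whenever fewer than four candidates vote from the academy*.
The adjunct-island constraint bars QR out of an adverbial clause.
So *fewer than four candidates* cannot raise to a position above *three archivists*.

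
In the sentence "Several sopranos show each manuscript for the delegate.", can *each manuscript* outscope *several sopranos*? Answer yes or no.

*each manuscript* is the matrix object and *several sopranos* the matrix subject; the two are clausemates.
No island intervenes, so both surface and inverse scope are derivable.
Both orderings are possible: *several sopranos* > *each manuscript* and *each manuscript* > *several sopranos*.

Yes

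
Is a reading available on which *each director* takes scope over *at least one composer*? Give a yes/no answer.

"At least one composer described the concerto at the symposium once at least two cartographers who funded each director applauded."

No

*each director* is embedded in the relative clause *who funded each director*, which is itself inside the adjunct *once at least two cartographers who funded each director applauded*.
Even if one barrier were somehow void, the other would still block QR.
*each director* is confined to the island and cannot take scope over *at least one composer*.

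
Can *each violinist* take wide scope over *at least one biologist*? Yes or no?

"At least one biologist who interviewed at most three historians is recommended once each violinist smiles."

No

*each violinist* is embedded in the adjunct clause *once each violinist smiles*.
Scope out of an adjunct clause is unavailable: QR respects the adjunct-island constraint.
So *each violinist* cannot raise high enough to outscope *at least one biologist*; only the surface ordering *at least one biologist* > *each violinist* is available.
(Only the surface reading survives: one fixed biologist with respect to all the relevant violinists.)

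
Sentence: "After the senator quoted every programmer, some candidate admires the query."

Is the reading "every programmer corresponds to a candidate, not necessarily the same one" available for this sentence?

No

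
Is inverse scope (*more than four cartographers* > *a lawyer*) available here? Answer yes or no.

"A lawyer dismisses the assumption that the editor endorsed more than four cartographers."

The DP *more than four cartographers* is contained in the complex NP *the assumption that the editor endorsed more than four cartographers*.
The complex NP is opaque for QR — the quantifier is frozen inside the noun's complement.
So *more than four cartographers* cannot raise high enough to outscope *a lawyer*; only the surface ordering *a lawyer* > *more than four cartographers* is available.

No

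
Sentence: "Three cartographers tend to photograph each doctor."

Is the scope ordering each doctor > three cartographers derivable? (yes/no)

*each doctor* is the object of the infinitival complement of a raising predicate; raising infinitives are transparent for QR, so the two DPs are in effect clausemates.
QR within a single clause is free, so the lower quantifier may take scope over the higher one.
The sentence is scopally ambiguous between *three cartographers* > *each doctor* and *each doctor* > *three cartographers*.

Yes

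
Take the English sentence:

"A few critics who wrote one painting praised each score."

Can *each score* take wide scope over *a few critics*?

Yes

*each score* is a matrix argument; only *a few critics* is modified by the relative clause *who wrote one painting*, so the RC island is irrelevant to the target quantifier.
QR within a single clause is free, so the lower quantifier may take scope over the higher one.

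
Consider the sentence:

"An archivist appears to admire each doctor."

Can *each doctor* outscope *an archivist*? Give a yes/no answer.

Yes

*each doctor* is the object of the infinitival complement of a raising predicate; raising infinitives are transparent for QR, so the two DPs are in effect clausemates.
Since no island is crossed, the inverse ordering is licensed alongside surface scope.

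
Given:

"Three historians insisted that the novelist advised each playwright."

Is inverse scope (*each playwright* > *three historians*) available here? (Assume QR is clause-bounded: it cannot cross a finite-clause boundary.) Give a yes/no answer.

Structurally, *each playwright* is inside the finite complement clause *that the novelist advised each playwright*.
Finite CP is the ceiling for QR here, by assumption.
Hence only narrow scope for *each playwright* (under *three historians*) survives.

No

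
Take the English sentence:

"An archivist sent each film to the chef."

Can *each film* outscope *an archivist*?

Yes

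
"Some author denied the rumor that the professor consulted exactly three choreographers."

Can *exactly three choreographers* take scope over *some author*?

The DP *exactly three choreographers* is contained in the complex NP *the rumor that the professor consulted exactly three choreographers*.
The Complex NP Constraint bars QR out of the complement clause of a noun.
There is no licit LF on which *exactly three choreographers* c-commands *some author*.

No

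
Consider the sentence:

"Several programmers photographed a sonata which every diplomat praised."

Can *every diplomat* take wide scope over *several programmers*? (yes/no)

No

The DP *every diplomat* is contained in the relative clause *which every diplomat praised* modifying *a sonata*.
QR out of a relative clause is ruled out by the relative-clause island constraint.
Hence only narrow scope for *every diplomat* (under *several programmers*) survives.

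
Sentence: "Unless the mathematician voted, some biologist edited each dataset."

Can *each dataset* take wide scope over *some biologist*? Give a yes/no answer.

Although there is an adjunct clause, *each dataset* is in the main clause, not inside the adjunct.
QR within a single clause is free, so the lower quantifier may take scope over the higher one.

Yes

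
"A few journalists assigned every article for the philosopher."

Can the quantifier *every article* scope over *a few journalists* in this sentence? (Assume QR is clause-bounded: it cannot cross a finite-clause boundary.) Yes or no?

Yes

*a few journalists* and *every article* are co-arguments of the matrix verb, with nothing but a clause-internal boundary between them.
QR within a single clause is free, so the lower quantifier may take scope over the higher one.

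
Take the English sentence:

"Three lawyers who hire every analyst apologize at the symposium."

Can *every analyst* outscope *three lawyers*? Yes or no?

No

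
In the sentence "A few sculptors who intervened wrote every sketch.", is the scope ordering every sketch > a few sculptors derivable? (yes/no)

*every sketch* is a matrix argument; only *a few sculptors* is modified by the relative clause *who intervened*, so the RC island is irrelevant to the target quantifier.
With no island boundary between them, the object can take inverse scope over the subject via ordinary QR within the clause.

Yes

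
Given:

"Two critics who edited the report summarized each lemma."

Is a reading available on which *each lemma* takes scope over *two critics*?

Yes

*each lemma* is a matrix argument; only *two critics* is modified by the relative clause *who edited the report*, so the RC island is irrelevant to the target quantifier.
Since no island is crossed, the inverse ordering is licensed alongside surface scope.
Both orderings are possible: *two critics* > *each lemma* and *each lemma* > *two critics*.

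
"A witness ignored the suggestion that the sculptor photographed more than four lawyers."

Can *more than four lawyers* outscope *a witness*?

No

The target quantifier *more than four lawyers* is part of the complex NP *the suggestion that the sculptor photographed more than four lawyers*.
Noun-complement clauses are scope islands (the Complex NP Constraint): a quantifier inside one cannot scope into the matrix.
Hence only narrow scope for *more than four lawyers* (under *a witness*) survives.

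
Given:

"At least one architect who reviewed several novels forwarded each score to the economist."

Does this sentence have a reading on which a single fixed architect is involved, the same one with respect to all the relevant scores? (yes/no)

The described interpretation is the *at least one architect* > *each score* scoping.
That is the surface-scope ordering, which is always one of the available readings — island constraints only ever restrict inverse scope.

Yes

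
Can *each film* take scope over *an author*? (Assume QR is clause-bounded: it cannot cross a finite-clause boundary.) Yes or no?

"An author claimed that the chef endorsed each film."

No

Structurally, *each film* is inside the finite complement clause *that the chef endorsed each film*.
With QR restricted to its own tensed clause, the embedded quantifier cannot reach a matrix scope position.
So *each film* cannot raise to a position above *an author*.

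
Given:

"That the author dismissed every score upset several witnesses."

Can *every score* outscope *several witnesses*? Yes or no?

No

*every score* occurs within the sentential subject *that the author dismissed every score*.
Clausal subjects are scope islands; QR from inside the subject into the matrix is barred.
*every score* is confined to the island and cannot take scope over *several witnesses*.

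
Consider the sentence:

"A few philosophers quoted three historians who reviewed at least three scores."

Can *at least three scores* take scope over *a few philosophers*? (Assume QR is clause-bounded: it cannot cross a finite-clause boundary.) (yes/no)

No

*at least three scores* occurs within the relative clause *who reviewed at least three scores* modifying *three historians*.
QR out of a relative clause is ruled out by the relative-clause island constraint.
The inverse ordering *at least three scores* > *a few philosophers* is therefore underivable.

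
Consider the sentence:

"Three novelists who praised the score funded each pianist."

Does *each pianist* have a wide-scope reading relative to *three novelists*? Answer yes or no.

Yes

Although the sentence contains a relative clause (*who praised the score*), *each pianist* is outside it, in the matrix VP.
With no island boundary between them, the object can take inverse scope over the subject via ordinary QR within the clause.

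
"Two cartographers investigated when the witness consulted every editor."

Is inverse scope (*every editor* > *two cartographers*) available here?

The target quantifier *every editor* is part of the embedded question *when the witness consulted every editor*.
QR across an interrogative CP boundary is ruled out as a wh-island violation.
The inverse ordering *every editor* > *two cartographers* is therefore underivable.

No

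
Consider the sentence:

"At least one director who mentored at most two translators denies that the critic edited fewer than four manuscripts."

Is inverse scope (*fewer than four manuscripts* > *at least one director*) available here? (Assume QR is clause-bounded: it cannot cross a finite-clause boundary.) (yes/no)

*fewer than four manuscripts* occurs within the finite complement clause *that the critic edited fewer than four manuscripts*.
Under clause-bounded QR, a quantifier in an embedded finite clause cannot raise into the matrix clause.
So the wide-scope reading for *fewer than four manuscripts* is blocked.

No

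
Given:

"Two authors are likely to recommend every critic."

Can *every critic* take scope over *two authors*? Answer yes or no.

Yes

*every critic* is the object of the infinitival complement of a raising predicate; raising infinitives are transparent for QR, so the two DPs are in effect clausemates.
Nothing blocks QR of the lower DP to a position above the higher one, so inverse scope is available.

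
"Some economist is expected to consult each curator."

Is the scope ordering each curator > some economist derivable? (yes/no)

Raising constructions are monoclausal for scope purposes; *each curator* is not separated from *some economist* by any island.
Since no island is crossed, the inverse ordering is licensed alongside surface scope.

Yes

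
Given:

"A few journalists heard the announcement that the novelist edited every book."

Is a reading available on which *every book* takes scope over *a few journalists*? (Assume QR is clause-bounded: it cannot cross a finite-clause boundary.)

The DP *every book* is contained in the complex NP *the announcement that the novelist edited every book*.
A that-clause complement to a noun is an island; QR cannot cross the NP boundary.
The inverse ordering *every book* > *a few journalists* is therefore underivable.

No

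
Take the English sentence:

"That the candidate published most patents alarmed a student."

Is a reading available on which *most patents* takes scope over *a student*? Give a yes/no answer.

*most patents* occurs within the sentential subject *that the candidate published most patents*.
The subject-island constraint blocks QR out of a clausal subject.
So *most patents* cannot raise to a position above *a student*.

No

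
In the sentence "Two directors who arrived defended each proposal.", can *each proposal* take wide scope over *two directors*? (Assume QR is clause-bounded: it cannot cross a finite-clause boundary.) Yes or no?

*each proposal* is a matrix argument; only *two directors* is modified by the relative clause *who arrived*, so the RC island is irrelevant to the target quantifier.
Nothing blocks QR of the lower DP to a position above the higher one, so inverse scope is available.

Yes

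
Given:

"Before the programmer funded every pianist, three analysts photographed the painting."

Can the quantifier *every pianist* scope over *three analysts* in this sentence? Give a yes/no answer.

The DP *every pianist* is contained in the adjunct clause *before the programmer funded every pianist*.
Scope out of an adjunct clause is unavailable: QR respects the adjunct-island constraint.
*every pianist* is confined to the island and cannot take scope over *three analysts*.

No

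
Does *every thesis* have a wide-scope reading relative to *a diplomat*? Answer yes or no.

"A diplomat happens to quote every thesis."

The matrix predicate is a raising verb, whose infinitival complement is not a scope island — *every thesis* can QR into the matrix clause.
No island intervenes, so both surface and inverse scope are derivable.
Both orderings are possible: *a diplomat* > *every thesis* and *every thesis* > *a diplomat*.

Yes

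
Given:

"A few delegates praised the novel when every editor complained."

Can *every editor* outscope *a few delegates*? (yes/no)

The target quantifier *every editor* is part of the adjunct clause *when every editor complained*.
Adjunct clauses are scope islands: a quantifier inside an adjunct cannot raise into the matrix clause.
So *every editor* cannot raise high enough to outscope *a few delegates*; only the surface ordering *a few delegates* > *every editor* is available.

No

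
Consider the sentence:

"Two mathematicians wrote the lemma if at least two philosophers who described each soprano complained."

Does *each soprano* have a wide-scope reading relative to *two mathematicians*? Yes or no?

The DP *each soprano* is contained in the relative clause *who described each soprano*, which is itself inside the adjunct *if at least two philosophers who described each soprano complained*.
The quantifier would have to escape first the RC and then the adjunct — two independent island violations.
The inverse ordering *each soprano* > *two mathematicians* is therefore underivable.

No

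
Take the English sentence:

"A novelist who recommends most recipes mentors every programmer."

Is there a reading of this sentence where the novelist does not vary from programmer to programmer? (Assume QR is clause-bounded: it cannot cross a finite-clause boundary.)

This is the *a novelist* > *every programmer* reading.
That is the surface-scope ordering, which is always one of the available readings — island constraints only ever restrict inverse scope.

Yes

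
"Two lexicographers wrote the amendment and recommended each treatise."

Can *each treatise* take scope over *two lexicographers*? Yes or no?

The DP *each treatise* is contained in one conjunct of the coordinate structure (*recommended each treatise*).
QR out of a conjunct would have to apply non-ATB, which the CSC forbids.
*each treatise* is confined to the island and cannot take scope over *two lexicographers*.

No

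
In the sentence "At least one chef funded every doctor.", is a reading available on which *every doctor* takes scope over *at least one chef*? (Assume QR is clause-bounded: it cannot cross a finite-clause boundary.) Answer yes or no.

*every doctor* is the matrix object and *at least one chef* the matrix subject; the two are clausemates.
QR within a single clause is free, so the lower quantifier may take scope over the higher one.

Yes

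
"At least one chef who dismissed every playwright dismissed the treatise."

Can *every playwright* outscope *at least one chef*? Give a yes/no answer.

*every playwright* is embedded in the relative clause *who dismissed every playwright*.
Relative clauses block scope extraction: QR cannot target a position outside the modified NP.
Hence only narrow scope for *every playwright* (under *at least one chef*) survives.
(Only the surface reading survives: one fixed chef with respect to all the relevant playwrights.)

No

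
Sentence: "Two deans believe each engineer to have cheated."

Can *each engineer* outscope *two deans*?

This is an ECM construction: *each engineer* is the infinitival subject, Case-marked by the matrix verb, and the infinitive is transparent for QR.
QR within a single clause is free, so the lower quantifier may take scope over the higher one.
The sentence is scopally ambiguous between *two deans* > *each engineer* and *each engineer* > *two deans*.

Yes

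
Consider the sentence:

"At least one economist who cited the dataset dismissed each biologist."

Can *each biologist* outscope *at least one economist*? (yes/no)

Yes

Although the sentence contains a relative clause (*who cited the dataset*), *each biologist* is outside it, in the matrix VP.
With no island boundary between them, the object can take inverse scope over the subject via ordinary QR within the clause.
Both orderings are possible: *at least one economist* > *each biologist* and *each biologist* > *at least one economist*.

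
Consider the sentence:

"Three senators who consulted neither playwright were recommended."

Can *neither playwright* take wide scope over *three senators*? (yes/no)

*neither playwright* sits inside the relative clause *who consulted neither playwright*.
The relative clause forms an island for QR, so the quantifier is confined to the head noun's restrictor.
So *neither playwright* cannot raise high enough to outscope *three senators*; only the surface ordering *three senators* > *neither playwright* is available.

No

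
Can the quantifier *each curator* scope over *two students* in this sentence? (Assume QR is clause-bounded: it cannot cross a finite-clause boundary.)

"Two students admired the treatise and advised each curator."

No

*each curator* is embedded in one conjunct of the coordinate structure (*advised each curator*).
The Coordinate Structure Constraint blocks movement (including QR) out of a single conjunct.
There is no licit LF on which *each curator* c-commands *two students*.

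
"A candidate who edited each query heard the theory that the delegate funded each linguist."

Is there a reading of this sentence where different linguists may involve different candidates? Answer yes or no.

No

The paraphrase describes the scope ordering *each linguist* > *a candidate*.
The DP *each linguist* is contained in the complex NP *the theory that the delegate funded each linguist*.
The complex NP is opaque for QR — the quantifier is frozen inside the noun's complement.
*each linguist* is confined to the island and cannot take scope over *a candidate*.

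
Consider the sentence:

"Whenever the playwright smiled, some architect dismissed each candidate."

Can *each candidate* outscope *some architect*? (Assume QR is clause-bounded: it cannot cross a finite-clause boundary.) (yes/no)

Yes

*each candidate* is a matrix argument; the adjunct is an island but the target quantifier is outside it.
No island intervenes, so both surface and inverse scope are derivable.
The sentence is scopally ambiguous between *some architect* > *each candidate* and *each candidate* > *some architect*.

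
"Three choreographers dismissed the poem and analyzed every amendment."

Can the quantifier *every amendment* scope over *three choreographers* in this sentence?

No

The DP *every amendment* is contained in one conjunct of the coordinate structure (*analyzed every amendment*).
The Coordinate Structure Constraint blocks movement (including QR) out of a single conjunct.
So *every amendment* cannot raise high enough to outscope *three choreographers*; only the surface ordering *three choreographers* > *every amendment* is available.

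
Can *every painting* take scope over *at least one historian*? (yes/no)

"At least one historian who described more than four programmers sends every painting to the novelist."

Yes

*every painting* is a matrix argument; only *at least one historian* is modified by the relative clause *who described more than four programmers*, so the RC island is irrelevant to the target quantifier.
QR within a single clause is free, so the lower quantifier may take scope over the higher one.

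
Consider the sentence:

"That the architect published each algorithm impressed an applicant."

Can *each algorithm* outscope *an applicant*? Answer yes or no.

No

The target quantifier *each algorithm* is part of the sentential subject *that the architect published each algorithm*.
Sentential subjects are islands: a quantifier inside the subject clause cannot raise over the matrix predicate.
There is no licit LF on which *each algorithm* c-commands *an applicant*.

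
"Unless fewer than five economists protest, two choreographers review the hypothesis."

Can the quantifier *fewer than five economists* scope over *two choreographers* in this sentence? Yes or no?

*fewer than five economists* occurs within the adjunct clause *unless fewer than five economists protest*.
The adjunct-island constraint bars QR out of an adverbial clause.
So *fewer than five economists* cannot raise to a position above *two choreographers*.

No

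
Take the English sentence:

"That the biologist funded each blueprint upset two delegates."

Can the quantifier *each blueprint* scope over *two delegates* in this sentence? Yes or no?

No

*each blueprint* is embedded in the sentential subject *that the biologist funded each blueprint*.
The subject-island constraint blocks QR out of a clausal subject.
*each blueprint* is confined to the island and cannot take scope over *two delegates*.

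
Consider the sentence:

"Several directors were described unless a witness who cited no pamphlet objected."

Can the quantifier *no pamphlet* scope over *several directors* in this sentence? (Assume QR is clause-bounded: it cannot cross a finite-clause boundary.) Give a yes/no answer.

No

The DP *no pamphlet* is contained in the relative clause *who cited no pamphlet*, which is itself inside the adjunct *unless a witness who cited no pamphlet objected*.
Both the relative clause and the enclosing adjunct are scope islands; QR cannot cross either.
So *no pamphlet* cannot raise to a position above *several directors*.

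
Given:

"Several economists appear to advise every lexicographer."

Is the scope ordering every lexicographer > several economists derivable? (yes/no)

Yes

*every lexicographer* is inside a raising infinitive, which is transparent to QR (no CP barrier), so it behaves as a matrix argument.
QR within a single clause is free, so the lower quantifier may take scope over the higher one.
The sentence is scopally ambiguous between *several economists* > *every lexicographer* and *every lexicographer* > *several economists*.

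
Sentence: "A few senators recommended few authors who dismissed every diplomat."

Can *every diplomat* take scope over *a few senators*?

No

The DP *every diplomat* is contained in the relative clause *who dismissed every diplomat* modifying *few authors*.
Relative clauses are scope islands: a quantifier cannot QR out of a relative clause to take scope in the matrix clause.
So the wide-scope reading for *every diplomat* is blocked.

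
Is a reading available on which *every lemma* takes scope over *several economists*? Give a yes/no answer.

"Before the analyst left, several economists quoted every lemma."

Although there is an adjunct clause, *every lemma* is in the main clause, not inside the adjunct.
No island intervenes, so both surface and inverse scope are derivable.

Yes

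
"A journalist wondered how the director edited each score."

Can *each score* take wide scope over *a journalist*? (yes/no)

Structurally, *each score* is inside the embedded question *how the director edited each score*.
QR across an interrogative CP boundary is ruled out as a wh-island violation.
*each score* > *a journalist* would require crossing that boundary, which is illicit.

No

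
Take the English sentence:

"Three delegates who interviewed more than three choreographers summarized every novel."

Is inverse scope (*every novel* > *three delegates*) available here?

*every novel* is a matrix argument; only *three delegates* is modified by the relative clause *who interviewed more than three choreographers*, so the RC island is irrelevant to the target quantifier.
QR within a single clause is free, so the lower quantifier may take scope over the higher one.
So *every novel* > *three delegates* is among the available readings.

Yes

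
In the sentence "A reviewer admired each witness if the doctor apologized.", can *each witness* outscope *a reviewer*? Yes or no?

The adjunct island is irrelevant here — *each witness* and *a reviewer* are both in the matrix clause.
Since no island is crossed, the inverse ordering is licensed alongside surface scope.

Yes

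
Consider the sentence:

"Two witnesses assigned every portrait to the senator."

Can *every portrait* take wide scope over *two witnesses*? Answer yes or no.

Yes

*two witnesses* and *every portrait* are co-arguments of the matrix verb, with nothing but a clause-internal boundary between them.
With no island boundary between them, the object can take inverse scope over the subject via ordinary QR within the clause.
The sentence is scopally ambiguous between *two witnesses* > *every portrait* and *every portrait* > *two witnesses*.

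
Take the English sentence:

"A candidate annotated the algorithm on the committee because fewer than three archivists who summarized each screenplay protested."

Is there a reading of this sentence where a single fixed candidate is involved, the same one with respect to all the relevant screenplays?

The described interpretation is the *a candidate* > *each screenplay* scoping.
Surface scope (*a candidate* > *each screenplay*) is always derivable; islands only block QR, not in-situ interpretation.

Yes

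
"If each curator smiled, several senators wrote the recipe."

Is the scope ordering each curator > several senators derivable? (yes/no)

*each curator* sits inside the adjunct clause *if each curator smiled*.
Adverbial clauses are not L-marked, so they are barriers for QR — the quantifier cannot escape the adjunct.
So the wide-scope reading for *each curator* is blocked.

No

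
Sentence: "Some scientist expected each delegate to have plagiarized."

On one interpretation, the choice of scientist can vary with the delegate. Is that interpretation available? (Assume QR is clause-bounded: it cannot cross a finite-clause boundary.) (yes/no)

Yes

The paraphrase describes the scope ordering *each delegate* > *some scientist*.
*each delegate* is the subject of an ECM infinitive — the infinitival complement of an ECM verb is not a scope island, so *each delegate* can raise into the matrix clause.
Nothing blocks QR of the lower DP to a position above the higher one, so inverse scope is available.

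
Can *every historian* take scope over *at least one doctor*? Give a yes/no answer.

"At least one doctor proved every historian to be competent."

Yes

*every historian* is an ECM subject; ECM complements are not islands, and the embedded quantifier may take matrix scope.
Nothing blocks QR of the lower DP to a position above the higher one, so inverse scope is available.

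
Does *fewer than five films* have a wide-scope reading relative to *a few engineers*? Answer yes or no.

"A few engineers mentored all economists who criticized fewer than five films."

No

*fewer than five films* occurs within the relative clause *who criticized fewer than five films* modifying *all economists*.
The relative clause forms an island for QR, so the quantifier is confined to the head noun's restrictor.
There is no licit LF on which *fewer than five films* c-commands *a few engineers*.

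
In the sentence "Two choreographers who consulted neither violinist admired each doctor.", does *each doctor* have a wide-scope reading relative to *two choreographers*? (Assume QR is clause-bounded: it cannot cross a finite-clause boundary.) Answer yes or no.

Yes

*each doctor* sits in the matrix clause, not in the relative clause on *two choreographers*.
Ordinary QR to a clause-peripheral position gives the wide-scope LF for the lower DP.
So *each doctor* > *two choreographers* is among the available readings.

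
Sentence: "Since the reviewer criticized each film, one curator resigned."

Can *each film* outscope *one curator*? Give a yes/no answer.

No

Structurally, *each film* is inside the adjunct clause *since the reviewer criticized each film*.
Since the clause is an adjunct (not a complement), the Adjunct Condition blocks QR across its edge.
*each film* is confined to the island and cannot take scope over *one curator*.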